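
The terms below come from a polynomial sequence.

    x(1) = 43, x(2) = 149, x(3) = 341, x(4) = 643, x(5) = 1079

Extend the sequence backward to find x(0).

-1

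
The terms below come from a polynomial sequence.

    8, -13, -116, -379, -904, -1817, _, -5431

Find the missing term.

-3268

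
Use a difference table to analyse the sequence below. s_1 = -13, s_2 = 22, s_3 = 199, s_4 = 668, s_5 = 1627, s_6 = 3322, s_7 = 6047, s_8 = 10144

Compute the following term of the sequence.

First differences: 35 , 177 , 469 , 959 , 1695 , 2725 , 4097
Second differences: 142 , 292 , 490 , 736 , 1030 , 1372
Third differences: 150 , 198 , 246 , 294 , 342
Fourth differences: 48 , 48 , 48 , 48
The fourth differences are constant (48).
342 + 48 = 390;  1372 + 390 = 1762;  4097 + 1762 = 5859;  10144 + 5859 = 16003

16003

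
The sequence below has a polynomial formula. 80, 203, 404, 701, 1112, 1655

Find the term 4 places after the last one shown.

5507

D1: 123, 201, 297, 411, 543
D2: 78, 96, 114, 132
D3: 18, 18, 18
The third differences are constant (18).
132 + 18 = 150;  543 + 150 = 693;  1655 + 693 = 2348
150 + 18 = 168;  693 + 168 = 861;  2348 + 861 = 3209
168 + 18 = 186;  861 + 186 = 1047;  3209 + 1047 = 4256
186 + 18 = 204;  1047 + 204 = 1251;  4256 + 1251 = 5507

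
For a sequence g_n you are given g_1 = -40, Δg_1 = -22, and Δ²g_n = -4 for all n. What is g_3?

-88

Build the table forward from the leading diagonal:
D2: -4, -4, -4
D1: -22, -26, -30
g: -40, -62, -88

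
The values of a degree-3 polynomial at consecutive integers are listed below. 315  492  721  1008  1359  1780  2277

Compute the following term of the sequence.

2856

Δ: 177 , 229 , 287 , 351 , 421 , 497
Δ²: 52 , 58 , 64 , 70 , 76
Δ³: 6 , 6 , 6 , 6
Third differences constant at 6.
76 + 6 = 82;  497 + 82 = 579;  2277 + 579 = 2856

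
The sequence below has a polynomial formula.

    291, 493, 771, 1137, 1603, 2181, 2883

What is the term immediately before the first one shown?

153

Δ: 202  278  366  466  578  702
Δ²: 76  88  100  112  124
Δ³: 12  12  12  12
The third differences are constant at 12.
Work back: 76 − 12 = 64;  202 − 64 = 138;  291 − 138 = 153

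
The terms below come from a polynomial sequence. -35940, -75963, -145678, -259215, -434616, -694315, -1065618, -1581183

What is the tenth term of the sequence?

-3205371

Δ: -40023 , -69715 , -113537 , -175401 , -259699 , -371303 , -515565
Δ²: -29692 , -43822 , -61864 , -84298 , -111604 , -144262
Δ³: -14130 , -18042 , -22434 , -27306 , -32658
Δ⁴: -3912 , -4392 , -4872 , -5352
Δ⁵: -480 , -480 , -480
Fifth differences constant at -480.
-5352 − 480 = -5832;  -32658 − 5832 = -38490;  -144262 − 38490 = -182752;  -515565 − 182752 = -698317;  -1581183 − 698317 = -2279500
-5832 − 480 = -6312;  -38490 − 6312 = -44802;  -182752 − 44802 = -227554;  -698317 − 227554 = -925871;  -2279500 − 925871 = -3205371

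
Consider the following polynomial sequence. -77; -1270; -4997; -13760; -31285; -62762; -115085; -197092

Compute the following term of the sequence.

-319805

-1193  -3727  -8763  -17525  -31477  -52323  -82007
-2534  -5036  -8762  -13952  -20846  -29684
-2502  -3726  -5190  -6894  -8838
-1224  -1464  -1704  -1944
-240  -240  -240
Constant fifth difference = -240, so extend:
-1944 − 240 = -2184;  -8838 − 2184 = -11022;  -29684 − 11022 = -40706;  -82007 − 40706 = -122713;  -197092 − 122713 = -319805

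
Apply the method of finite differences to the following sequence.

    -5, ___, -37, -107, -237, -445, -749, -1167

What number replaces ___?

Using the last 6 terms:
Δ: -70  -130  -208  -304  -418
Δ²: -60  -78  -96  -114
Δ³: -18  -18  -18
Constant third difference = -18.
Extend backward: -60 + 18 = -42;  -70 + 42 = -28;  -37 + 28 = -9

-9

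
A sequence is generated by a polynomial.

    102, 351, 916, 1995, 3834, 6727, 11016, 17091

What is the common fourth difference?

48

Δ: 249, 565, 1079, 1839, 2893, 4289, 6075
Δ²: 316, 514, 760, 1054, 1396, 1786
Δ³: 198, 246, 294, 342, 390
Δ⁴: 48, 48, 48, 48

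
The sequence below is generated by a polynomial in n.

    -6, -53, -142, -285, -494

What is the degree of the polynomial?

3

-47, -89, -143, -209
-42, -54, -66
-12, -12
The third differences are constant, so the polynomial has degree 3.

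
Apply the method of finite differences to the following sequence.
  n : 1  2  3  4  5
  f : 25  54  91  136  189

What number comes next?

250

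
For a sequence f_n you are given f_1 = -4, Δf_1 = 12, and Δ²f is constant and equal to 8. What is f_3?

28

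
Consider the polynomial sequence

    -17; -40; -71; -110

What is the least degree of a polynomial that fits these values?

Δ: -23, -31, -39
Δ²: -8, -8
The second differences are constant, so the polynomial has degree 2.

2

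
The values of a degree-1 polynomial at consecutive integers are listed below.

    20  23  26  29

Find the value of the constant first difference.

3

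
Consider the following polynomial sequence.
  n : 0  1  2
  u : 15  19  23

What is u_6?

39

4, 4
The first differences are constant (4).
23 + 4 = 27
27 + 4 = 31
31 + 4 = 35
35 + 4 = 39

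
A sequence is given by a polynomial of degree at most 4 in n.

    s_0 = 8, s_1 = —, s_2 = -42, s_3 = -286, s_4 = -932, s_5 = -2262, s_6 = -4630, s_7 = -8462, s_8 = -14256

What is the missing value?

10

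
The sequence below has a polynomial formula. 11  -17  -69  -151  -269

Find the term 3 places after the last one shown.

-899

-28 , -52 , -82 , -118
-24 , -30 , -36
-6 , -6
Third differences constant at -6.
-36 − 6 = -42;  -118 − 42 = -160;  -269 − 160 = -429
-42 − 6 = -48;  -160 − 48 = -208;  -429 − 208 = -637
-48 − 6 = -54;  -208 − 54 = -262;  -637 − 262 = -899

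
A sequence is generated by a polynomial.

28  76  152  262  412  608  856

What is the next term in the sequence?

1162

48, 76, 110, 150, 196, 248
28, 34, 40, 46, 52
6, 6, 6, 6
Constant third difference = 6, so extend:
52 + 6 = 58;  248 + 58 = 306;  856 + 306 = 1162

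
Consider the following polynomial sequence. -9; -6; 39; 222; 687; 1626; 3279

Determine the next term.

5934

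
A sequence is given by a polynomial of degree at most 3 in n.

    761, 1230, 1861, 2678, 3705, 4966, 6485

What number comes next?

469, 631, 817, 1027, 1261, 1519
162, 186, 210, 234, 258
24, 24, 24, 24
The third differences are constant (24).
258 + 24 = 282;  1519 + 282 = 1801;  6485 + 1801 = 8286

8286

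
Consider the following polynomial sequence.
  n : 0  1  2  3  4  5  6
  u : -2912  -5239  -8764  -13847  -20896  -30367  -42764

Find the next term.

-2327 , -3525 , -5083 , -7049 , -9471 , -12397
-1198 , -1558 , -1966 , -2422 , -2926
-360 , -408 , -456 , -504
-48 , -48 , -48
Constant fourth difference = -48, so extend:
-504 − 48 = -552;  -2926 − 552 = -3478;  -12397 − 3478 = -15875;  -42764 − 15875 = -58639

-58639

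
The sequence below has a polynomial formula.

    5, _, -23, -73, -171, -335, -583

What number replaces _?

-3

Using the last 5 terms:
-50  -98  -164  -248
-48  -66  -84
-18  -18
Constant third difference = -18.
Extend backward: -48 + 18 = -30;  -50 + 30 = -20;  -23 + 20 = -3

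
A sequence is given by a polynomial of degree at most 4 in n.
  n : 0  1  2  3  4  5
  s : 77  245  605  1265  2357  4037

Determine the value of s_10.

28397

D1: 168, 360, 660, 1092, 1680
D2: 192, 300, 432, 588
D3: 108, 132, 156
D4: 24, 24
Fourth differences constant at 24.
156 + 24 = 180;  588 + 180 = 768;  1680 + 768 = 2448;  4037 + 2448 = 6485
180 + 24 = 204;  768 + 204 = 972;  2448 + 972 = 3420;  6485 + 3420 = 9905
204 + 24 = 228;  972 + 228 = 1200;  3420 + 1200 = 4620;  9905 + 4620 = 14525
228 + 24 = 252;  1200 + 252 = 1452;  4620 + 1452 = 6072;  14525 + 6072 = 20597
252 + 24 = 276;  1452 + 276 = 1728;  6072 + 1728 = 7800;  20597 + 7800 = 28397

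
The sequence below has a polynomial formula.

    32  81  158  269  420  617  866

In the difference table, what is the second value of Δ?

77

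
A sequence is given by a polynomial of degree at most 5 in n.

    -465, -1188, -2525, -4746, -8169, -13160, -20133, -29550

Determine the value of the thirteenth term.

-723 , -1337 , -2221 , -3423 , -4991 , -6973 , -9417
-614 , -884 , -1202 , -1568 , -1982 , -2444
-270 , -318 , -366 , -414 , -462
-48 , -48 , -48 , -48
The fourth differences are constant (-48).
-462 − 48 = -510;  -2444 − 510 = -2954;  -9417 − 2954 = -12371;  -29550 − 12371 = -41921
-510 − 48 = -558;  -2954 − 558 = -3512;  -12371 − 3512 = -15883;  -41921 − 15883 = -57804
-558 − 48 = -606;  -3512 − 606 = -4118;  -15883 − 4118 = -20001;  -57804 − 20001 = -77805
-606 − 48 = -654;  -4118 − 654 = -4772;  -20001 − 4772 = -24773;  -77805 − 24773 = -102578
-654 − 48 = -702;  -4772 − 702 = -5474;  -24773 − 5474 = -30247;  -102578 − 30247 = -132825

-132825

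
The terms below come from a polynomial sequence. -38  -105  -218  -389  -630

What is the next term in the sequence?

-953

First differences: -67  -113  -171  -241
Second differences: -46  -58  -70
Third differences: -12  -12
Third differences constant at -12.
-70 − 12 = -82;  -241 − 82 = -323;  -630 − 323 = -953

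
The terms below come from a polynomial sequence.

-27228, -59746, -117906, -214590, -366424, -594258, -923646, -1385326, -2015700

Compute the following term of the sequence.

-2857314

D1: -32518, -58160, -96684, -151834, -227834, -329388, -461680, -630374
D2: -25642, -38524, -55150, -76000, -101554, -132292, -168694
D3: -12882, -16626, -20850, -25554, -30738, -36402
D4: -3744, -4224, -4704, -5184, -5664
D5: -480, -480, -480, -480
Fifth differences constant at -480.
-5664 − 480 = -6144;  -36402 − 6144 = -42546;  -168694 − 42546 = -211240;  -630374 − 211240 = -841614;  -2015700 − 841614 = -2857314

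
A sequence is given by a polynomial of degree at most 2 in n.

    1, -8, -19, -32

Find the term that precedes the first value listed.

D1: -9  -11  -13
D2: -2  -2
The second differences are constant at -2.
Work back: -9 + 2 = -7;  1 + 7 = 8

8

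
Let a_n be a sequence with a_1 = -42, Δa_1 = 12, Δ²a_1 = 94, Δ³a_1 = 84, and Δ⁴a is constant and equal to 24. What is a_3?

76

Build the table forward from the leading diagonal:
D4: 24  24  24
D3: 84  108  132
D2: 94  178  286
D1: 12  106  284
a: -42  -30  76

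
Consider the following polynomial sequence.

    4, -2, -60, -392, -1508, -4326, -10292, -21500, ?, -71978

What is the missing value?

-40812

Using the first 8 terms:
-6  -58  -332  -1116  -2818  -5966  -11208
-52  -274  -784  -1702  -3148  -5242
-222  -510  -918  -1446  -2094
-288  -408  -528  -648
-120  -120  -120
Constant fifth difference = -120.
Extend forward: -648 − 120 = -768;  -2094 − 768 = -2862;  -5242 − 2862 = -8104;  -11208 − 8104 = -19312;  -21500 − 19312 = -40812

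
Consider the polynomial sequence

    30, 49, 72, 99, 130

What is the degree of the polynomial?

2

19, 23, 27, 31
4, 4, 4
The second differences are constant, so the polynomial has degree 2.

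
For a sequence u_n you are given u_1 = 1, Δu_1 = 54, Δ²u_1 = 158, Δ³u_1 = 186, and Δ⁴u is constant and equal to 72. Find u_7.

Build the table forward from the leading diagonal:
Fourth differences: 72  72  72  72  72  72  72
Third differences: 186  258  330  402  474  546  618
Second differences: 158  344  602  932  1334  1808  2354
First differences: 54  212  556  1158  2090  3424  5232
u: 1  55  267  823  1981  4071  7495

7495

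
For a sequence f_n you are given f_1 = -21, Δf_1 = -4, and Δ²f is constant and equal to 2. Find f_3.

-27

Build the table forward from the leading diagonal:
Second differences: 2, 2, 2
First differences: -4, -2, 0
f: -21, -25, -27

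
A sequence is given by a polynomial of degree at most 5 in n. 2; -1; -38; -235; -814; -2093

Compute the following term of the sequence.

-4486

Δ: -3, -37, -197, -579, -1279
Δ²: -34, -160, -382, -700
Δ³: -126, -222, -318
Δ⁴: -96, -96
Fourth differences constant at -96.
-318 − 96 = -414;  -700 − 414 = -1114;  -1279 − 1114 = -2393;  -2093 − 2393 = -4486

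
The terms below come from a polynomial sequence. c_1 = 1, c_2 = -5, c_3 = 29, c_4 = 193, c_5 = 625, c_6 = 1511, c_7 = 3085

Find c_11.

22621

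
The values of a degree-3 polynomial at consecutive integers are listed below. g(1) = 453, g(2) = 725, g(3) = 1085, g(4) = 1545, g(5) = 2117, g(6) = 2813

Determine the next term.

3645

Δ: 272, 360, 460, 572, 696
Δ²: 88, 100, 112, 124
Δ³: 12, 12, 12
The third differences are constant (12).
124 + 12 = 136;  696 + 136 = 832;  2813 + 832 = 3645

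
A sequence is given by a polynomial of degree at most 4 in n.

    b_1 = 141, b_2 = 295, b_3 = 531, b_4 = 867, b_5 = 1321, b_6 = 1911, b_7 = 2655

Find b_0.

First differences: 154  236  336  454  590  744
Second differences: 82  100  118  136  154
Third differences: 18  18  18  18
The third differences are constant at 18.
Work back: 82 − 18 = 64;  154 − 64 = 90;  141 − 90 = 51

51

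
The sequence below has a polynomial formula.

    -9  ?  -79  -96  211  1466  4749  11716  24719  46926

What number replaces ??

Using the last 8 terms:
First differences: -17  307  1255  3283  6967  13003  22207
Second differences: 324  948  2028  3684  6036  9204
Third differences: 624  1080  1656  2352  3168
Fourth differences: 456  576  696  816
Fifth differences: 120  120  120
Constant fifth difference = 120.
Extend backward: 456 − 120 = 336;  624 − 336 = 288;  324 − 288 = 36;  -17 − 36 = -53;  -79 + 53 = -26

-26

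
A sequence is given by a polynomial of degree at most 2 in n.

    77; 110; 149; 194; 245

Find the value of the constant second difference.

Δ: 33, 39, 45, 51
Δ²: 6, 6, 6

6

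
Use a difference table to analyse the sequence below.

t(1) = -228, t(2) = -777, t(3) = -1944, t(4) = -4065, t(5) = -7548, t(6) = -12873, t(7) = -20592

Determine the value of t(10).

-64713

First differences: -549 , -1167 , -2121 , -3483 , -5325 , -7719
Second differences: -618 , -954 , -1362 , -1842 , -2394
Third differences: -336 , -408 , -480 , -552
Fourth differences: -72 , -72 , -72
The fourth differences are constant (-72).
-552 − 72 = -624;  -2394 − 624 = -3018;  -7719 − 3018 = -10737;  -20592 − 10737 = -31329
-624 − 72 = -696;  -3018 − 696 = -3714;  -10737 − 3714 = -14451;  -31329 − 14451 = -45780
-696 − 72 = -768;  -3714 − 768 = -4482;  -14451 − 4482 = -18933;  -45780 − 18933 = -64713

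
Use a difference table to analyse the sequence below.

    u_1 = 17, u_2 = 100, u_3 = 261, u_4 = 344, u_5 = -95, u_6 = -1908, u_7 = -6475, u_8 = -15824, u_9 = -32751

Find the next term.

First differences: 83, 161, 83, -439, -1813, -4567, -9349, -16927
Second differences: 78, -78, -522, -1374, -2754, -4782, -7578
Third differences: -156, -444, -852, -1380, -2028, -2796
Fourth differences: -288, -408, -528, -648, -768
Fifth differences: -120, -120, -120, -120
The fifth differences are constant (-120).
-768 − 120 = -888;  -2796 − 888 = -3684;  -7578 − 3684 = -11262;  -16927 − 11262 = -28189;  -32751 − 28189 = -60940

-60940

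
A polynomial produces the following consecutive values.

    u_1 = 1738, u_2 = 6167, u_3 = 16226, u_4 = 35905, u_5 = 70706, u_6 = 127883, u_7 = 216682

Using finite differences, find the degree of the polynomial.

4429, 10059, 19679, 34801, 57177, 88799
5630, 9620, 15122, 22376, 31622
3990, 5502, 7254, 9246
1512, 1752, 1992
240, 240
The fifth differences are constant, so the polynomial has degree 5.

5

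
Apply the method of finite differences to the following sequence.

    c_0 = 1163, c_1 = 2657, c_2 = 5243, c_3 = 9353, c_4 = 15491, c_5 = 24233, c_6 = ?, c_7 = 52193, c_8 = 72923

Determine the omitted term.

36227

Using the first 6 terms:
D1: 1494  2586  4110  6138  8742
D2: 1092  1524  2028  2604
D3: 432  504  576
D4: 72  72
Constant fourth difference = 72.
Extend forward: 576 + 72 = 648;  2604 + 648 = 3252;  8742 + 3252 = 11994;  24233 + 11994 = 36227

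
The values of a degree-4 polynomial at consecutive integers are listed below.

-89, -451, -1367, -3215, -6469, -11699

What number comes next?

-19571

Δ: -362, -916, -1848, -3254, -5230
Δ²: -554, -932, -1406, -1976
Δ³: -378, -474, -570
Δ⁴: -96, -96
Fourth differences constant at -96.
-570 − 96 = -666;  -1976 − 666 = -2642;  -5230 − 2642 = -7872;  -11699 − 7872 = -19571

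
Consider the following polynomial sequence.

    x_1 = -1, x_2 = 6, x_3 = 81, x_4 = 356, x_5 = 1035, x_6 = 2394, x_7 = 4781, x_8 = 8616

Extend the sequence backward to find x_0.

D1: 7, 75, 275, 679, 1359, 2387, 3835
D2: 68, 200, 404, 680, 1028, 1448
D3: 132, 204, 276, 348, 420
D4: 72, 72, 72, 72
The fourth differences are constant at 72.
Work back: 132 − 72 = 60;  68 − 60 = 8;  7 − 8 = -1;  -1 + 1 = 0

0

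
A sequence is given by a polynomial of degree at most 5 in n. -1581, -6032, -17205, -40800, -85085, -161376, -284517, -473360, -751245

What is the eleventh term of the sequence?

D1: -4451  -11173  -23595  -44285  -76291  -123141  -188843  -277885
D2: -6722  -12422  -20690  -32006  -46850  -65702  -89042
D3: -5700  -8268  -11316  -14844  -18852  -23340
D4: -2568  -3048  -3528  -4008  -4488
D5: -480  -480  -480  -480
The fifth differences are constant (-480).
-4488 − 480 = -4968;  -23340 − 4968 = -28308;  -89042 − 28308 = -117350;  -277885 − 117350 = -395235;  -751245 − 395235 = -1146480
-4968 − 480 = -5448;  -28308 − 5448 = -33756;  -117350 − 33756 = -151106;  -395235 − 151106 = -546341;  -1146480 − 546341 = -1692821

-1692821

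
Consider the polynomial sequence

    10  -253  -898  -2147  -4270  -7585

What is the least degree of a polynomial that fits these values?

4

-263, -645, -1249, -2123, -3315
-382, -604, -874, -1192
-222, -270, -318
-48, -48
The fourth differences are constant, so the polynomial has degree 4.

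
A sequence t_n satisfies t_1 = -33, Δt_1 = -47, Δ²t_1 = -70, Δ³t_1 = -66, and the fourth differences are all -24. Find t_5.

-929

Build the table forward from the leading diagonal:
Fourth differences: -24  -24  -24  -24  -24
Third differences: -66  -90  -114  -138  -162
Second differences: -70  -136  -226  -340  -478
First differences: -47  -117  -253  -479  -819
t: -33  -80  -197  -450  -929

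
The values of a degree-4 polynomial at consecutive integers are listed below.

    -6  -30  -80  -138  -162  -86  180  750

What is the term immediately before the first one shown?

D1: -24, -50, -58, -24, 76, 266, 570
D2: -26, -8, 34, 100, 190, 304
D3: 18, 42, 66, 90, 114
D4: 24, 24, 24, 24
The fourth differences are constant at 24.
Work back: 18 − 24 = -6;  -26 + 6 = -20;  -24 + 20 = -4;  -6 + 4 = -2

-2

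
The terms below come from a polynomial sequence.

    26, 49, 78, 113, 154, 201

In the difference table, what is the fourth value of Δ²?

6

Δ: 23, 29, 35, 41, 47
Δ²: 6, 6, 6, 6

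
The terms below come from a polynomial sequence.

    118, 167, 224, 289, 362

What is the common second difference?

D1: 49, 57, 65, 73
D2: 8, 8, 8

8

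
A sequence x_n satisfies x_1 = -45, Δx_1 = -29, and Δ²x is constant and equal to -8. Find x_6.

-270

Build the table forward from the leading diagonal:
Δ²: -8  -8  -8  -8  -8  -8
Δ: -29  -37  -45  -53  -61  -69
x: -45  -74  -111  -156  -209  -270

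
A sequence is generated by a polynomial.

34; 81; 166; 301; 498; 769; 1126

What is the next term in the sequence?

1581

D1: 47, 85, 135, 197, 271, 357
D2: 38, 50, 62, 74, 86
D3: 12, 12, 12, 12
Constant third difference = 12, so extend:
86 + 12 = 98;  357 + 98 = 455;  1126 + 455 = 1581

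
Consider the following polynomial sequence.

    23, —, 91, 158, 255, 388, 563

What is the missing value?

Using the last 5 terms:
First differences: 67, 97, 133, 175
Second differences: 30, 36, 42
Third differences: 6, 6
Constant third difference = 6.
Extend backward: 30 − 6 = 24;  67 − 24 = 43;  91 − 43 = 48

48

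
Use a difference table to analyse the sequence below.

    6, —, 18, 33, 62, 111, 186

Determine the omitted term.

Using the last 5 terms:
Δ: 15, 29, 49, 75
Δ²: 14, 20, 26
Δ³: 6, 6
Constant third difference = 6.
Extend backward: 14 − 6 = 8;  15 − 8 = 7;  18 − 7 = 11

11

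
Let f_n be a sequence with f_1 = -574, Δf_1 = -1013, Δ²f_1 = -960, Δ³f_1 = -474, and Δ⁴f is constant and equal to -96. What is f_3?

Build the table forward from the leading diagonal:
Δ⁴: -96, -96, -96
Δ³: -474, -570, -666
Δ²: -960, -1434, -2004
Δ: -1013, -1973, -3407
f: -574, -1587, -3560

-3560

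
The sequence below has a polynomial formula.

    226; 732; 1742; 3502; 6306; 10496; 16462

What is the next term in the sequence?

Δ: 506, 1010, 1760, 2804, 4190, 5966
Δ²: 504, 750, 1044, 1386, 1776
Δ³: 246, 294, 342, 390
Δ⁴: 48, 48, 48
The fourth differences are constant (48).
390 + 48 = 438;  1776 + 438 = 2214;  5966 + 2214 = 8180;  16462 + 8180 = 24642

24642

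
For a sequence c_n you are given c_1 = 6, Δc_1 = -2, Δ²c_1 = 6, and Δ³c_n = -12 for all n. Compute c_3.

8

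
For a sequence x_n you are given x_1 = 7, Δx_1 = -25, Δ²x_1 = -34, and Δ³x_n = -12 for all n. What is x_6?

-578

Build the table forward from the leading diagonal:
Δ³: -12  -12  -12  -12  -12  -12
Δ²: -34  -46  -58  -70  -82  -94
Δ: -25  -59  -105  -163  -233  -315
x: 7  -18  -77  -182  -345  -578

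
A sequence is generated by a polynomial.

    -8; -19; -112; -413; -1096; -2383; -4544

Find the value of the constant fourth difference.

Δ: -11, -93, -301, -683, -1287, -2161
Δ²: -82, -208, -382, -604, -874
Δ³: -126, -174, -222, -270
Δ⁴: -48, -48, -48

-48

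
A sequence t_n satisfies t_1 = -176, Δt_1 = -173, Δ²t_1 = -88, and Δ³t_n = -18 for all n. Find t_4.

Build the table forward from the leading diagonal:
Third differences: -18  -18  -18  -18
Second differences: -88  -106  -124  -142
First differences: -173  -261  -367  -491
t: -176  -349  -610  -977

-977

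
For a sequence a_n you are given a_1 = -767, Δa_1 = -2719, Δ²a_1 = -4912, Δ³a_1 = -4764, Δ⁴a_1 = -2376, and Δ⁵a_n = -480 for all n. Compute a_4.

Build the table forward from the leading diagonal:
D5: -480, -480, -480, -480
D4: -2376, -2856, -3336, -3816
D3: -4764, -7140, -9996, -13332
D2: -4912, -9676, -16816, -26812
D1: -2719, -7631, -17307, -34123
a: -767, -3486, -11117, -28424

-28424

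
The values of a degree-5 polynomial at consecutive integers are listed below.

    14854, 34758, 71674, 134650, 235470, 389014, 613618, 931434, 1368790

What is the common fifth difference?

D1: 19904, 36916, 62976, 100820, 153544, 224604, 317816, 437356
D2: 17012, 26060, 37844, 52724, 71060, 93212, 119540
D3: 9048, 11784, 14880, 18336, 22152, 26328
D4: 2736, 3096, 3456, 3816, 4176
D5: 360, 360, 360, 360

360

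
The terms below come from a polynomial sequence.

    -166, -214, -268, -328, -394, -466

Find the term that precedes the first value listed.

-124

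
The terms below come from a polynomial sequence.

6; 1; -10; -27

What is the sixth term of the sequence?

-79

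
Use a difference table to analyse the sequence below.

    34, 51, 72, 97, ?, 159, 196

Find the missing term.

Using the first 4 terms:
D1: 17  21  25
D2: 4  4
Constant second difference = 4.
Extend forward: 25 + 4 = 29;  97 + 29 = 126

126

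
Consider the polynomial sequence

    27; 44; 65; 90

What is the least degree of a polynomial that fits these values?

D1: 17, 21, 25
D2: 4, 4
The second differences are constant, so the polynomial has degree 2.

2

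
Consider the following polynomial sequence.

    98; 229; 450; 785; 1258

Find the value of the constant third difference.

Δ: 131, 221, 335, 473
Δ²: 90, 114, 138
Δ³: 24, 24

24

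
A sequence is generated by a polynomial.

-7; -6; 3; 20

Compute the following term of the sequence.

1  9  17
8  8
Constant second difference = 8, so extend:
17 + 8 = 25;  20 + 25 = 45

45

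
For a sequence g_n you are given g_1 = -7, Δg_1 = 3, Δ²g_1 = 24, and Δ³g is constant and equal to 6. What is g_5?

Build the table forward from the leading diagonal:
Δ³: 6  6  6  6  6
Δ²: 24  30  36  42  48
Δ: 3  27  57  93  135
g: -7  -4  23  80  173

173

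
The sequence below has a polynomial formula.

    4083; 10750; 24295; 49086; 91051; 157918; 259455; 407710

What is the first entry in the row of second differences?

D1: 6667, 13545, 24791, 41965, 66867, 101537, 148255
D2: 6878, 11246, 17174, 24902, 34670, 46718
D3: 4368, 5928, 7728, 9768, 12048
D4: 1560, 1800, 2040, 2280
D5: 240, 240, 240

6878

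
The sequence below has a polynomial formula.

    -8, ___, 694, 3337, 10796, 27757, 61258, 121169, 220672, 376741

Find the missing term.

Using the last 8 terms:
D1: 2643  7459  16961  33501  59911  99503  156069
D2: 4816  9502  16540  26410  39592  56566
D3: 4686  7038  9870  13182  16974
D4: 2352  2832  3312  3792
D5: 480  480  480
Constant fifth difference = 480.
Extend backward: 2352 − 480 = 1872;  4686 − 1872 = 2814;  4816 − 2814 = 2002;  2643 − 2002 = 641;  694 − 641 = 53

53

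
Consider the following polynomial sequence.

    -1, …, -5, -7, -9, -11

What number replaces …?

-3

Using the last 4 terms:
D1: -2, -2, -2
Constant first difference = -2.
Extend backward: -5 + 2 = -3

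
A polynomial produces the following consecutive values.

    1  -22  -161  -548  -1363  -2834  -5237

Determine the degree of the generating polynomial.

4

First differences: -23, -139, -387, -815, -1471, -2403
Second differences: -116, -248, -428, -656, -932
Third differences: -132, -180, -228, -276
Fourth differences: -48, -48, -48
The fourth differences are constant, so the polynomial has degree 4.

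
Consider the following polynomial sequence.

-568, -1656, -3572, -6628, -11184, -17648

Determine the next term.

First differences: -1088  -1916  -3056  -4556  -6464
Second differences: -828  -1140  -1500  -1908
Third differences: -312  -360  -408
Fourth differences: -48  -48
The fourth differences are constant (-48).
-408 − 48 = -456;  -1908 − 456 = -2364;  -6464 − 2364 = -8828;  -17648 − 8828 = -26476

-26476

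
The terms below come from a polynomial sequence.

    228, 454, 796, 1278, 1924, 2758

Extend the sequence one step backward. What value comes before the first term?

226  342  482  646  834
116  140  164  188
24  24  24
The third differences are constant at 24.
Work back: 116 − 24 = 92;  226 − 92 = 134;  228 − 134 = 94

94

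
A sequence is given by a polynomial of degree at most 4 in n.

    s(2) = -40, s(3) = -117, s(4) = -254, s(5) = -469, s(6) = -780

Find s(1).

First differences: -77  -137  -215  -311
Second differences: -60  -78  -96
Third differences: -18  -18
The third differences are constant at -18.
Work back: -60 + 18 = -42;  -77 + 42 = -35;  -40 + 35 = -5

-5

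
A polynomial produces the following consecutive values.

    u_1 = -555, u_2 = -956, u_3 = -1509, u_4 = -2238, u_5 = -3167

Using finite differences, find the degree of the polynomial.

Δ: -401, -553, -729, -929
Δ²: -152, -176, -200
Δ³: -24, -24
The third differences are constant, so the polynomial has degree 3.

3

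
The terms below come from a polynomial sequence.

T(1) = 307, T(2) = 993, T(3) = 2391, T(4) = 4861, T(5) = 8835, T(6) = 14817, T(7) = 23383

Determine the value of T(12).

First differences: 686 , 1398 , 2470 , 3974 , 5982 , 8566
Second differences: 712 , 1072 , 1504 , 2008 , 2584
Third differences: 360 , 432 , 504 , 576
Fourth differences: 72 , 72 , 72
The fourth differences are constant (72).
576 + 72 = 648;  2584 + 648 = 3232;  8566 + 3232 = 11798;  23383 + 11798 = 35181
648 + 72 = 720;  3232 + 720 = 3952;  11798 + 3952 = 15750;  35181 + 15750 = 50931
720 + 72 = 792;  3952 + 792 = 4744;  15750 + 4744 = 20494;  50931 + 20494 = 71425
792 + 72 = 864;  4744 + 864 = 5608;  20494 + 5608 = 26102;  71425 + 26102 = 97527
864 + 72 = 936;  5608 + 936 = 6544;  26102 + 6544 = 32646;  97527 + 32646 = 130173

130173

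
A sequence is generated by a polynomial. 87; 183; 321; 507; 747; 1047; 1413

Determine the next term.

First differences: 96 , 138 , 186 , 240 , 300 , 366
Second differences: 42 , 48 , 54 , 60 , 66
Third differences: 6 , 6 , 6 , 6
Third differences constant at 6.
66 + 6 = 72;  366 + 72 = 438;  1413 + 438 = 1851

1851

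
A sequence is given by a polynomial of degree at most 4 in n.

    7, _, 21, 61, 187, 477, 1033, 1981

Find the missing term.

13

Using the last 6 terms:
First differences: 40, 126, 290, 556, 948
Second differences: 86, 164, 266, 392
Third differences: 78, 102, 126
Fourth differences: 24, 24
Constant fourth difference = 24.
Extend backward: 78 − 24 = 54;  86 − 54 = 32;  40 − 32 = 8;  21 − 8 = 13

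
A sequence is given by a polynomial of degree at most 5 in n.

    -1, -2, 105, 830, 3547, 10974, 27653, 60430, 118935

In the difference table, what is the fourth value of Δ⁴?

2304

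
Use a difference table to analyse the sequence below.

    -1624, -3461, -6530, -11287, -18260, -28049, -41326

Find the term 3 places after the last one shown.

D1: -1837, -3069, -4757, -6973, -9789, -13277
D2: -1232, -1688, -2216, -2816, -3488
D3: -456, -528, -600, -672
D4: -72, -72, -72
Fourth differences constant at -72.
-672 − 72 = -744;  -3488 − 744 = -4232;  -13277 − 4232 = -17509;  -41326 − 17509 = -58835
-744 − 72 = -816;  -4232 − 816 = -5048;  -17509 − 5048 = -22557;  -58835 − 22557 = -81392
-816 − 72 = -888;  -5048 − 888 = -5936;  -22557 − 5936 = -28493;  -81392 − 28493 = -109885

-109885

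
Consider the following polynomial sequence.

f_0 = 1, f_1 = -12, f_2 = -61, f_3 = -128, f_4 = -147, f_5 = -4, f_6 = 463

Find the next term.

1464

Δ: -13, -49, -67, -19, 143, 467
Δ²: -36, -18, 48, 162, 324
Δ³: 18, 66, 114, 162
Δ⁴: 48, 48, 48
The fourth differences are constant (48).
162 + 48 = 210;  324 + 210 = 534;  467 + 534 = 1001;  463 + 1001 = 1464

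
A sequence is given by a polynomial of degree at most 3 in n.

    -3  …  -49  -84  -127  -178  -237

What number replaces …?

-22

Using the last 5 terms:
Δ: -35  -43  -51  -59
Δ²: -8  -8  -8
Constant second difference = -8.
Extend backward: -35 + 8 = -27;  -49 + 27 = -22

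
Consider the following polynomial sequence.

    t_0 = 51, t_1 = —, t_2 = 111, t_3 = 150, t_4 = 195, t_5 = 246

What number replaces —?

Using the last 4 terms:
First differences: 39, 45, 51
Second differences: 6, 6
Constant second difference = 6.
Extend backward: 39 − 6 = 33;  111 − 33 = 78

78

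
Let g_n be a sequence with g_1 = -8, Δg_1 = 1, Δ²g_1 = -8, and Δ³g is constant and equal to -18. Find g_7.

-482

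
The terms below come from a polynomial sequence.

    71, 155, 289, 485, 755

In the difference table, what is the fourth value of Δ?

270

Δ: 84, 134, 196, 270
Δ²: 50, 62, 74
Δ³: 12, 12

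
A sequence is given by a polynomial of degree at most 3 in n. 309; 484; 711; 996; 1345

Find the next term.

175, 227, 285, 349
52, 58, 64
6, 6
Constant third difference = 6, so extend:
64 + 6 = 70;  349 + 70 = 419;  1345 + 419 = 1764

1764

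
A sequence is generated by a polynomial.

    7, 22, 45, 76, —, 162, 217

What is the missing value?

115

Using the first 4 terms:
First differences: 15, 23, 31
Second differences: 8, 8
Constant second difference = 8.
Extend forward: 31 + 8 = 39;  76 + 39 = 115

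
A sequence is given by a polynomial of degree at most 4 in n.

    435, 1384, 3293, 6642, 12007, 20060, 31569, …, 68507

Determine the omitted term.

Using the first 7 terms:
First differences: 949, 1909, 3349, 5365, 8053, 11509
Second differences: 960, 1440, 2016, 2688, 3456
Third differences: 480, 576, 672, 768
Fourth differences: 96, 96, 96
Constant fourth difference = 96.
Extend forward: 768 + 96 = 864;  3456 + 864 = 4320;  11509 + 4320 = 15829;  31569 + 15829 = 47398

47398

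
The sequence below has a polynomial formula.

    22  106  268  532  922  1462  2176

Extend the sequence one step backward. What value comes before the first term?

First differences: 84  162  264  390  540  714
Second differences: 78  102  126  150  174
Third differences: 24  24  24  24
The third differences are constant at 24.
Work back: 78 − 24 = 54;  84 − 54 = 30;  22 − 30 = -8

-8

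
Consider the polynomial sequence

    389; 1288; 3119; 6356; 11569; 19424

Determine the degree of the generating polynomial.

899, 1831, 3237, 5213, 7855
932, 1406, 1976, 2642
474, 570, 666
96, 96
The fourth differences are constant, so the polynomial has degree 4.

4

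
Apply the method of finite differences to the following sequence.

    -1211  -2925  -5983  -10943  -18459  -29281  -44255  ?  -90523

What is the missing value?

-64323

Using the first 7 terms:
Δ: -1714  -3058  -4960  -7516  -10822  -14974
Δ²: -1344  -1902  -2556  -3306  -4152
Δ³: -558  -654  -750  -846
Δ⁴: -96  -96  -96
Constant fourth difference = -96.
Extend forward: -846 − 96 = -942;  -4152 − 942 = -5094;  -14974 − 5094 = -20068;  -44255 − 20068 = -64323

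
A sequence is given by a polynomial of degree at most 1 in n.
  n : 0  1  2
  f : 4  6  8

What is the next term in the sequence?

10

Δ: 2  2
The first differences are constant (2).
8 + 2 = 10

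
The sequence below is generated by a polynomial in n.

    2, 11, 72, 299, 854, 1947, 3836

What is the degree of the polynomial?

9, 61, 227, 555, 1093, 1889
52, 166, 328, 538, 796
114, 162, 210, 258
48, 48, 48
The fourth differences are constant, so the polynomial has degree 4.

4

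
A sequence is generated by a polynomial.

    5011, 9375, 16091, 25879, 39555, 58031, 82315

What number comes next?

Δ: 4364, 6716, 9788, 13676, 18476, 24284
Δ²: 2352, 3072, 3888, 4800, 5808
Δ³: 720, 816, 912, 1008
Δ⁴: 96, 96, 96
Fourth differences constant at 96.
1008 + 96 = 1104;  5808 + 1104 = 6912;  24284 + 6912 = 31196;  82315 + 31196 = 113511

113511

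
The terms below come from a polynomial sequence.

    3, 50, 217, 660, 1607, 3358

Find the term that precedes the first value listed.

First differences: 47, 167, 443, 947, 1751
Second differences: 120, 276, 504, 804
Third differences: 156, 228, 300
Fourth differences: 72, 72
The fourth differences are constant at 72.
Work back: 156 − 72 = 84;  120 − 84 = 36;  47 − 36 = 11;  3 − 11 = -8

-8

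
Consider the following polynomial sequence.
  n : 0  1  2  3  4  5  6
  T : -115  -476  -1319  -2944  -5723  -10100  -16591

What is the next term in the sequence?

First differences: -361, -843, -1625, -2779, -4377, -6491
Second differences: -482, -782, -1154, -1598, -2114
Third differences: -300, -372, -444, -516
Fourth differences: -72, -72, -72
Fourth differences constant at -72.
-516 − 72 = -588;  -2114 − 588 = -2702;  -6491 − 2702 = -9193;  -16591 − 9193 = -25784

-25784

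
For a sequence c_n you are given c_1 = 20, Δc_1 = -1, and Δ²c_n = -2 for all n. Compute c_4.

11

Build the table forward from the leading diagonal:
Δ²: -2, -2, -2, -2
Δ: -1, -3, -5, -7
c: 20, 19, 16, 11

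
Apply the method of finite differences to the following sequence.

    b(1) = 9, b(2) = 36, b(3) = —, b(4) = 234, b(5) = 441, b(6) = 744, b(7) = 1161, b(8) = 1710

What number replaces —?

105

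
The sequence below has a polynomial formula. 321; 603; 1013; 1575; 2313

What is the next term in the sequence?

3251

282, 410, 562, 738
128, 152, 176
24, 24
Constant third difference = 24, so extend:
176 + 24 = 200;  738 + 200 = 938;  2313 + 938 = 3251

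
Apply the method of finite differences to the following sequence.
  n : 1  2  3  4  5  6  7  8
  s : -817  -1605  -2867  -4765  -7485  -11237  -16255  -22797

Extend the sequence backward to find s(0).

First differences: -788  -1262  -1898  -2720  -3752  -5018  -6542
Second differences: -474  -636  -822  -1032  -1266  -1524
Third differences: -162  -186  -210  -234  -258
Fourth differences: -24  -24  -24  -24
The fourth differences are constant at -24.
Work back: -162 + 24 = -138;  -474 + 138 = -336;  -788 + 336 = -452;  -817 + 452 = -365

-365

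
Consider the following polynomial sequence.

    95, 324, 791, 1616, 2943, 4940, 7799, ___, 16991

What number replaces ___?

Using the first 7 terms:
229  467  825  1327  1997  2859
238  358  502  670  862
120  144  168  192
24  24  24
Constant fourth difference = 24.
Extend forward: 192 + 24 = 216;  862 + 216 = 1078;  2859 + 1078 = 3937;  7799 + 3937 = 11736

11736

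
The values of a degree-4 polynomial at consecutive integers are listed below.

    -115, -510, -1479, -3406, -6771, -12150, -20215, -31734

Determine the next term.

-47571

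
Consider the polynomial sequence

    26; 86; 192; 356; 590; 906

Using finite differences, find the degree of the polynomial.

60, 106, 164, 234, 316
46, 58, 70, 82
12, 12, 12
The third differences are constant, so the polynomial has degree 3.

3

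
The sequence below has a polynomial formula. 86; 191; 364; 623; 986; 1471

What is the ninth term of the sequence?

3838

D1: 105  173  259  363  485
D2: 68  86  104  122
D3: 18  18  18
The third differences are constant (18).
122 + 18 = 140;  485 + 140 = 625;  1471 + 625 = 2096
140 + 18 = 158;  625 + 158 = 783;  2096 + 783 = 2879
158 + 18 = 176;  783 + 176 = 959;  2879 + 959 = 3838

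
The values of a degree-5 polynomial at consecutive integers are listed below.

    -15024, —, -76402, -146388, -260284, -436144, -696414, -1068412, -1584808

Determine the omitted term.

Using the last 7 terms:
First differences: -69986  -113896  -175860  -260270  -371998  -516396
Second differences: -43910  -61964  -84410  -111728  -144398
Third differences: -18054  -22446  -27318  -32670
Fourth differences: -4392  -4872  -5352
Fifth differences: -480  -480
Constant fifth difference = -480.
Extend backward: -4392 + 480 = -3912;  -18054 + 3912 = -14142;  -43910 + 14142 = -29768;  -69986 + 29768 = -40218;  -76402 + 40218 = -36184

-36184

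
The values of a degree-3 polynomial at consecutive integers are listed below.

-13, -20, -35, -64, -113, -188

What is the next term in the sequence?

-295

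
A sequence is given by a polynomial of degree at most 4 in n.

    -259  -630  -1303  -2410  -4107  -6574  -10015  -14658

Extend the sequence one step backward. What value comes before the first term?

-82

D1: -371, -673, -1107, -1697, -2467, -3441, -4643
D2: -302, -434, -590, -770, -974, -1202
D3: -132, -156, -180, -204, -228
D4: -24, -24, -24, -24
The fourth differences are constant at -24.
Work back: -132 + 24 = -108;  -302 + 108 = -194;  -371 + 194 = -177;  -259 + 177 = -82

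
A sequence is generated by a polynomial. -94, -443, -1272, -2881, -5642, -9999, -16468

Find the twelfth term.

-349  -829  -1609  -2761  -4357  -6469
-480  -780  -1152  -1596  -2112
-300  -372  -444  -516
-72  -72  -72
Fourth differences constant at -72.
-516 − 72 = -588;  -2112 − 588 = -2700;  -6469 − 2700 = -9169;  -16468 − 9169 = -25637
-588 − 72 = -660;  -2700 − 660 = -3360;  -9169 − 3360 = -12529;  -25637 − 12529 = -38166
-660 − 72 = -732;  -3360 − 732 = -4092;  -12529 − 4092 = -16621;  -38166 − 16621 = -54787
-732 − 72 = -804;  -4092 − 804 = -4896;  -16621 − 4896 = -21517;  -54787 − 21517 = -76304
-804 − 72 = -876;  -4896 − 876 = -5772;  -21517 − 5772 = -27289;  -76304 − 27289 = -103593

-103593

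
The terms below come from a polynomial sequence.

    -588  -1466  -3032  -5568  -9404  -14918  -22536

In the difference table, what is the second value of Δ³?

D1: -878, -1566, -2536, -3836, -5514, -7618
D2: -688, -970, -1300, -1678, -2104
D3: -282, -330, -378, -426
D4: -48, -48, -48

-330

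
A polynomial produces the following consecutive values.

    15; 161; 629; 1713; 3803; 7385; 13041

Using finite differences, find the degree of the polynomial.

4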